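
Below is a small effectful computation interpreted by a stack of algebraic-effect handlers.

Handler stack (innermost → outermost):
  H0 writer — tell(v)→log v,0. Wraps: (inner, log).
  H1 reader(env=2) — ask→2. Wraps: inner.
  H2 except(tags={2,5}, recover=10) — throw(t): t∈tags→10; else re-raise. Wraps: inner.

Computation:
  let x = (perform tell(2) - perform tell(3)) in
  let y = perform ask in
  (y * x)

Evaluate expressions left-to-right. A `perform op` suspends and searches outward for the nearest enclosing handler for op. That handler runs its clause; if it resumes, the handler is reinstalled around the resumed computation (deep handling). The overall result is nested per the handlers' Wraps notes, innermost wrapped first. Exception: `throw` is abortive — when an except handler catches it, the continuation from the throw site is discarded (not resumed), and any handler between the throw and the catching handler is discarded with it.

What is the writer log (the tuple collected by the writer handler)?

Answer: (2, 3)

Evaluation trace:
tell(2) @ H0 ⇒ log+=2
tell(3) @ H0 ⇒ log+=3
ask @ H1 ⇒ 2
H0 returns (0, (2, 3))
H1 returns (0, (2, 3))
H2 returns (0, (2, 3))
= (0, (2, 3))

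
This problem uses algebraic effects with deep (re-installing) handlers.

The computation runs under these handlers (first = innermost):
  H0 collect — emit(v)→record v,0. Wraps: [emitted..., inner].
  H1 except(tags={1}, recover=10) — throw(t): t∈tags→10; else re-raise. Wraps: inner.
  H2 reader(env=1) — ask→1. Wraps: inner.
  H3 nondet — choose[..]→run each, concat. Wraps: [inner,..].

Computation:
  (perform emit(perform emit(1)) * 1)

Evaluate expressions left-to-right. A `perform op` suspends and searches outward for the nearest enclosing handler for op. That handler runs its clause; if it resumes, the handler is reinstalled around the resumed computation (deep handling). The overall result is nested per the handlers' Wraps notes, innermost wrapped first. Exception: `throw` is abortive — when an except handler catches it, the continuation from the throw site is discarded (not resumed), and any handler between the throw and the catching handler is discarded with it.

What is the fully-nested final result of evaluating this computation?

Answer: [[1, 0, 0]]

Working:
emit(1) @ H0 ⇒ out+=1
emit(0) @ H0 ⇒ out+=0
H0 returns [1, 0, 0]
H1 returns [1, 0, 0]
H2 returns [1, 0, 0]
H3 returns [[1, 0, 0]]
= [[1, 0, 0]]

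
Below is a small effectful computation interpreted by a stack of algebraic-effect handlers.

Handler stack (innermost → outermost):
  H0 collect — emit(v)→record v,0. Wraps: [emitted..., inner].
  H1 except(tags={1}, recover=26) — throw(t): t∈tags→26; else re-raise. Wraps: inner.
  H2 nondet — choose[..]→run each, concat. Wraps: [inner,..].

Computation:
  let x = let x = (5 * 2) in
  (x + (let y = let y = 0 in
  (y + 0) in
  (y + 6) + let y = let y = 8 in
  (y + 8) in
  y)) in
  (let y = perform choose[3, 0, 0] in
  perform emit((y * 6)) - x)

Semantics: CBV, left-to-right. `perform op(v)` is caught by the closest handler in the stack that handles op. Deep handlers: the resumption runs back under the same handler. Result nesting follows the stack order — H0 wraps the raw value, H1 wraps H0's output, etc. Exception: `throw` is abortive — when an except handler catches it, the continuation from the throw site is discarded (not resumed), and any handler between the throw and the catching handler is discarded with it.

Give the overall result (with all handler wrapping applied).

Working:
choose[3, 0, 0] @ H2
  branch[0] choose=3:
    emit(18) @ H0 ⇒ out+=18
    H0 returns [18, -32]
    H1 returns [18, -32]
    H2 returns [[18, -32]]
  branch[1] choose=0:
    emit(0) @ H0 ⇒ out+=0
    H0 returns [0, -32]
    H1 returns [0, -32]
    H2 returns [[0, -32]]
  branch[2] choose=0:
    emit(0) @ H0 ⇒ out+=0
    H0 returns [0, -32]
    H1 returns [0, -32]
    H2 returns [[0, -32]]
= [[18, -32], [0, -32], [0, -32]]

Answer: [[18, -32], [0, -32], [0, -32]]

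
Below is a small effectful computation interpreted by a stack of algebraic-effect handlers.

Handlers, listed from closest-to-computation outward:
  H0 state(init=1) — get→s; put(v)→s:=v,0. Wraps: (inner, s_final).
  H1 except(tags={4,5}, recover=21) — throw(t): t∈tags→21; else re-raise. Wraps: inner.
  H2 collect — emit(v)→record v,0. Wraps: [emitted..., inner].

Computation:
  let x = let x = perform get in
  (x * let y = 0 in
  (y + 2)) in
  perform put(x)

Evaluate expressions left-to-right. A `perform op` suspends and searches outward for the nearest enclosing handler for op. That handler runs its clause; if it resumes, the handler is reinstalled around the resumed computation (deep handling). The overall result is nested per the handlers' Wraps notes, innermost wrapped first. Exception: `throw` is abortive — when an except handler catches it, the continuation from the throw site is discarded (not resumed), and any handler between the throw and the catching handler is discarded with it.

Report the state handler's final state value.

Working:
get @ H0 ⇒ 1
put(2) @ H0 ⇒ s:=2
H0 returns (0, 2)
H1 returns (0, 2)
H2 returns [(0, 2)]
= [(0, 2)]

Answer: 2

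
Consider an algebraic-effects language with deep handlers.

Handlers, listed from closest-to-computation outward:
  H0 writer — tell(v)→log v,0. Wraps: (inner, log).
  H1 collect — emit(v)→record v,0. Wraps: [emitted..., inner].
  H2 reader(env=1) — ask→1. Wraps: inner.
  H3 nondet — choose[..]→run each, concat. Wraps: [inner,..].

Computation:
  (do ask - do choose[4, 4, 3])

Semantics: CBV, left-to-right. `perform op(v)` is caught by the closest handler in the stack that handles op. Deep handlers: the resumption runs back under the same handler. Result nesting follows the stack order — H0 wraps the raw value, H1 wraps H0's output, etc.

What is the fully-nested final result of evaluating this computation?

Answer: [[(-3, ())], [(-3, ())], [(-2, ())]]

Working:
ask @ H2 ⇒ 1
choose[4, 4, 3] @ H3
  branch[0] choose=4:
    H0 returns (-3, ())
    H1 returns [(-3, ())]
    H2 returns [(-3, ())]
    H3 returns [[(-3, ())]]
  branch[1] choose=4:
    H0 returns (-3, ())
    H1 returns [(-3, ())]
    H2 returns [(-3, ())]
    H3 returns [[(-3, ())]]
  branch[2] choose=3:
    H0 returns (-2, ())
    H1 returns [(-2, ())]
    H2 returns [(-2, ())]
    H3 returns [[(-2, ())]]
= [[(-3, ())], [(-3, ())], [(-2, ())]]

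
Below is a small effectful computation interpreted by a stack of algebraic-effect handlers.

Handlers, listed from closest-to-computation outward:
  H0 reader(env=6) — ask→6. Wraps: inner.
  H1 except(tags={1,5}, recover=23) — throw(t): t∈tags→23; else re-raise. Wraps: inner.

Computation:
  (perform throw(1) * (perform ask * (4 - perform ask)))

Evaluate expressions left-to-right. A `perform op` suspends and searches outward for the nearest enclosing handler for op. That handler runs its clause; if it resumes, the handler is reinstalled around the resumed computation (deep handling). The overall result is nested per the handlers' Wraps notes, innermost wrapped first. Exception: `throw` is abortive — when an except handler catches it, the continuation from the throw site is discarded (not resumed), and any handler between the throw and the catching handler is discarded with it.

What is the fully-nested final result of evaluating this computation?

Answer: 23

Working:
throw(1) @ H1 caught ⇒ 23
= 23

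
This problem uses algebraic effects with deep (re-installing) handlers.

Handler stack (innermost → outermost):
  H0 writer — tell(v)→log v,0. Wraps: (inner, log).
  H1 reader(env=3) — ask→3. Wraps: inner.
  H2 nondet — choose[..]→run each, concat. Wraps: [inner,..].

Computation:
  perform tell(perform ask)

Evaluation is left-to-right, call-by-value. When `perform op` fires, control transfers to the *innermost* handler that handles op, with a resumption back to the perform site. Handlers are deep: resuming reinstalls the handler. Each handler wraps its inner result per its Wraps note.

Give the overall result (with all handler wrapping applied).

Step-by-step:
ask @ H1 ⇒ 3
tell(3) @ H0 ⇒ log+=3
H0 returns (0, (3))
H1 returns (0, (3))
H2 returns [(0, (3))]
= [(0, (3))]

Answer: [(0, (3))]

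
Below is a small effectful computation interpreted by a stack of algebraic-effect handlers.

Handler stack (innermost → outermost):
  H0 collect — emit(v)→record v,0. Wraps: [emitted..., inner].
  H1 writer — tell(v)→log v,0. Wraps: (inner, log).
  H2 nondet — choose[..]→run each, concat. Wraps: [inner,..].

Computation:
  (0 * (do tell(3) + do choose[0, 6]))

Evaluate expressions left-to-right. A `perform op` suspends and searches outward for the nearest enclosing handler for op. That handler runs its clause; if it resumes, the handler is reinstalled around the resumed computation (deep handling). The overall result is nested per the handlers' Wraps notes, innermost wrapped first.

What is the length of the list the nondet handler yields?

Working:
tell(3) @ H1 ⇒ log+=3
choose[0, 6] @ H2
  branch[0] choose=0:
    H0 returns [0]
    H1 returns ([0], (3))
    H2 returns [([0], (3))]
  branch[1] choose=6:
    H0 returns [0]
    H1 returns ([0], (3))
    H2 returns [([0], (3))]
= [([0], (3)), ([0], (3))]

Answer: 2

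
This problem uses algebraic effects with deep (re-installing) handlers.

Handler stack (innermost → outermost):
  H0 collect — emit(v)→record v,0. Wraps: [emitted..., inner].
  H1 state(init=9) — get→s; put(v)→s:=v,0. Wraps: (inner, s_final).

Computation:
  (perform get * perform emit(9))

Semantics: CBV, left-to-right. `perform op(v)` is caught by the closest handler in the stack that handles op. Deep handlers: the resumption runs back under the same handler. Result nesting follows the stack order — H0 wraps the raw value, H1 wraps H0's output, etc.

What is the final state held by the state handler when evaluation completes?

Answer: 9

Working:
get @ H1 ⇒ 9
emit(9) @ H0 ⇒ out+=9
H0 returns [9, 0]
H1 returns ([9, 0], 9)
= ([9, 0], 9)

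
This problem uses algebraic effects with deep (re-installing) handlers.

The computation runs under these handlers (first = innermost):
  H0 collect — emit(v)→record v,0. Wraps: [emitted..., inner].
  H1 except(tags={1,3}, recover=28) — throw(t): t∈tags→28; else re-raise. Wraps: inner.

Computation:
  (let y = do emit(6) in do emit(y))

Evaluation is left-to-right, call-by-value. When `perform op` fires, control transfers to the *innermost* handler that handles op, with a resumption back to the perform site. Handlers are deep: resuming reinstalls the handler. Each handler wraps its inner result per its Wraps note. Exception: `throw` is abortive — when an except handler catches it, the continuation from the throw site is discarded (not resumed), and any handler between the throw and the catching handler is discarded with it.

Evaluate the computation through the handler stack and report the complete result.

Answer: [6, 0, 0]

Working:
emit(6) @ H0 ⇒ out+=6
emit(0) @ H0 ⇒ out+=0
H0 returns [6, 0, 0]
H1 returns [6, 0, 0]
= [6, 0, 0]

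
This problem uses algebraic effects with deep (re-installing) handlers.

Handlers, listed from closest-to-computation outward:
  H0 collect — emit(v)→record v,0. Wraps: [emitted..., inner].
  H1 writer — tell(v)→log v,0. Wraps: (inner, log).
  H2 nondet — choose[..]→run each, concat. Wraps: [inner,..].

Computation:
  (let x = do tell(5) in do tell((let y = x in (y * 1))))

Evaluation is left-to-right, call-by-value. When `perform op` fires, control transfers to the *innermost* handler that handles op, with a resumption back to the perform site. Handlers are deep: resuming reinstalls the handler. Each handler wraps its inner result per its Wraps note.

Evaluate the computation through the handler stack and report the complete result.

Answer: [([0], (5, 0))]

Step-by-step:
tell(5) @ H1 ⇒ log+=5
tell(0) @ H1 ⇒ log+=0
H0 returns [0]
H1 returns ([0], (5, 0))
H2 returns [([0], (5, 0))]
= [([0], (5, 0))]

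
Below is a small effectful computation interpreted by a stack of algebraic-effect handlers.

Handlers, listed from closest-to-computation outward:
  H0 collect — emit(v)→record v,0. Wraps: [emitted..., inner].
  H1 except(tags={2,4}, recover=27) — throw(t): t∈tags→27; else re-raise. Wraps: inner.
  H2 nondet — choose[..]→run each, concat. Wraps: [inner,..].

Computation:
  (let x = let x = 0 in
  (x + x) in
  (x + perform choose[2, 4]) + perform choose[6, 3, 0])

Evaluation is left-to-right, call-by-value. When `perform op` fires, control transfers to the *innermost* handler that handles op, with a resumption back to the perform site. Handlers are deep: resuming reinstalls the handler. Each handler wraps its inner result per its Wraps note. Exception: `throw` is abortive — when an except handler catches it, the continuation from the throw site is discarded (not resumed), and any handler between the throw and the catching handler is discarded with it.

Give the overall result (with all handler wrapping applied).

Evaluation trace:
choose[2, 4] @ H2
  branch[0] choose=2:
    choose[6, 3, 0] @ H2
      branch[0] choose=6:
        H0 returns [8]
        H1 returns [8]
        H2 returns [[8]]
      branch[1] choose=3:
        H0 returns [5]
        H1 returns [5]
        H2 returns [[5]]
      branch[2] choose=0:
        H0 returns [2]
        H1 returns [2]
        H2 returns [[2]]
  branch[1] choose=4:
    choose[6, 3, 0] @ H2
      branch[0] choose=6:
        H0 returns [10]
        H1 returns [10]
        H2 returns [[10]]
      branch[1] choose=3:
        H0 returns [7]
        H1 returns [7]
        H2 returns [[7]]
      branch[2] choose=0:
        H0 returns [4]
        H1 returns [4]
        H2 returns [[4]]
= [[8], [5], [2], [10], [7], [4]]

Answer: [[8], [5], [2], [10], [7], [4]]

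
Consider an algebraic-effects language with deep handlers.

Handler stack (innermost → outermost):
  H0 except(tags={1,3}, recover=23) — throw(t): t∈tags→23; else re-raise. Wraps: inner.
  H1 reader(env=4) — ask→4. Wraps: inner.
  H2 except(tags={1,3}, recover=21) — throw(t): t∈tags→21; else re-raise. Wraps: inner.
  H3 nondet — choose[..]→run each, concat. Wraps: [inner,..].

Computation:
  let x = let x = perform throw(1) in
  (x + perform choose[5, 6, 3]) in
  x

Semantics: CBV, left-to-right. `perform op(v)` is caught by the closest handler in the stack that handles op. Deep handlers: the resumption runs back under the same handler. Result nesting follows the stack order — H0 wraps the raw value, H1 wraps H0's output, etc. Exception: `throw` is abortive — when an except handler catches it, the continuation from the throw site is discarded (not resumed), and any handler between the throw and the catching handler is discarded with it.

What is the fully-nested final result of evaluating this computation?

Step-by-step:
throw(1) @ H0 caught ⇒ 23
H1 returns 23
H2 returns 23
H3 returns [23]
= [23]

Answer: [23]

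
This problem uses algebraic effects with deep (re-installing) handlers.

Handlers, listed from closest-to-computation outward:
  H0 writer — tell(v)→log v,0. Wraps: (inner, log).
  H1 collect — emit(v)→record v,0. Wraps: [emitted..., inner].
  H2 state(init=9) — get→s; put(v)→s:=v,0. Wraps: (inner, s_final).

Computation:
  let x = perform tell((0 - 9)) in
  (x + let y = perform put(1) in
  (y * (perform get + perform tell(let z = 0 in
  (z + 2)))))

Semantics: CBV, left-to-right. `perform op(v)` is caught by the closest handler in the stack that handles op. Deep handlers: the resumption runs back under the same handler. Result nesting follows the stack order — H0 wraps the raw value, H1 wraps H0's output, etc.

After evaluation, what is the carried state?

Answer: 1

Working:
tell(-9) @ H0 ⇒ log+=-9
put(1) @ H2 ⇒ s:=1
get @ H2 ⇒ 1
tell(2) @ H0 ⇒ log+=2
H0 returns (0, (-9, 2))
H1 returns [(0, (-9, 2))]
H2 returns ([(0, (-9, 2))], 1)
= ([(0, (-9, 2))], 1)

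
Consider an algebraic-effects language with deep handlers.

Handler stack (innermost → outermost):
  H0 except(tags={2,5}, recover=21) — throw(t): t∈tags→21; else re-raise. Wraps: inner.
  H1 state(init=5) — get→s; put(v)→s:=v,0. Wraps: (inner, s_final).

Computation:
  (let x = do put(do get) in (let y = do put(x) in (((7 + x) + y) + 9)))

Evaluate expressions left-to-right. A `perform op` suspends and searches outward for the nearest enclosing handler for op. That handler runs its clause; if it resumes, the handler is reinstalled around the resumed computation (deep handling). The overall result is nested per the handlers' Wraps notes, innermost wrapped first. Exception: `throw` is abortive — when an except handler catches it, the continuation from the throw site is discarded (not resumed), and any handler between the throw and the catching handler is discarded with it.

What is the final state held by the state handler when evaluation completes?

Answer: 0

Evaluation trace:
get @ H1 ⇒ 5
put(5) @ H1 ⇒ s:=5
put(0) @ H1 ⇒ s:=0
H0 returns 16
H1 returns (16, 0)
= (16, 0)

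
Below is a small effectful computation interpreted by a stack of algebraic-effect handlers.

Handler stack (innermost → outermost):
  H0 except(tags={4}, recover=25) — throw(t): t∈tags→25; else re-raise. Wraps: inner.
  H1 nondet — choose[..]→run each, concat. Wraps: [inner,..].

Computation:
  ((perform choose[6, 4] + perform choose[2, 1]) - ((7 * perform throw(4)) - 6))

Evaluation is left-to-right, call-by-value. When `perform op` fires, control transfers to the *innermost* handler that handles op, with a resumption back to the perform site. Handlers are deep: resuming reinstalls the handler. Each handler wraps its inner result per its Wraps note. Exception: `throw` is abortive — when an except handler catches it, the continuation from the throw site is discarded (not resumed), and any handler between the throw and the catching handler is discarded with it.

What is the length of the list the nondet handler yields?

Evaluation trace:
choose[6, 4] @ H1
  branch[0] choose=6:
    choose[2, 1] @ H1
      branch[0] choose=2:
        throw(4) @ H0 caught ⇒ 25
        H1 returns [25]
      branch[1] choose=1:
        throw(4) @ H0 caught ⇒ 25
        H1 returns [25]
  branch[1] choose=4:
    choose[2, 1] @ H1
      branch[0] choose=2:
        throw(4) @ H0 caught ⇒ 25
        H1 returns [25]
      branch[1] choose=1:
        throw(4) @ H0 caught ⇒ 25
        H1 returns [25]
= [25, 25, 25, 25]

Answer: 4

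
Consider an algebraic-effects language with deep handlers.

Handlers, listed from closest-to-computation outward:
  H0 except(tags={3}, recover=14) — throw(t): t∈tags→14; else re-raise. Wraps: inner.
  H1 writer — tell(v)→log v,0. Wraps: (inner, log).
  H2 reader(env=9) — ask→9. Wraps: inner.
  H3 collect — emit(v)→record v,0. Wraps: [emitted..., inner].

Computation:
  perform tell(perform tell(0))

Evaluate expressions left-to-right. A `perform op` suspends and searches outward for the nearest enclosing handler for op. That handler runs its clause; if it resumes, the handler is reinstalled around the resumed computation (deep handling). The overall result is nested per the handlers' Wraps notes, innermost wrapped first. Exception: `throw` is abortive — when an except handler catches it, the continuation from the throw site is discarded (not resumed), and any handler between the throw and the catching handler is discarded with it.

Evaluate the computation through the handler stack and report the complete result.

Answer: [(0, (0, 0))]

Evaluation trace:
tell(0) @ H1 ⇒ log+=0
tell(0) @ H1 ⇒ log+=0
H0 returns 0
H1 returns (0, (0, 0))
H2 returns (0, (0, 0))
H3 returns [(0, (0, 0))]
= [(0, (0, 0))]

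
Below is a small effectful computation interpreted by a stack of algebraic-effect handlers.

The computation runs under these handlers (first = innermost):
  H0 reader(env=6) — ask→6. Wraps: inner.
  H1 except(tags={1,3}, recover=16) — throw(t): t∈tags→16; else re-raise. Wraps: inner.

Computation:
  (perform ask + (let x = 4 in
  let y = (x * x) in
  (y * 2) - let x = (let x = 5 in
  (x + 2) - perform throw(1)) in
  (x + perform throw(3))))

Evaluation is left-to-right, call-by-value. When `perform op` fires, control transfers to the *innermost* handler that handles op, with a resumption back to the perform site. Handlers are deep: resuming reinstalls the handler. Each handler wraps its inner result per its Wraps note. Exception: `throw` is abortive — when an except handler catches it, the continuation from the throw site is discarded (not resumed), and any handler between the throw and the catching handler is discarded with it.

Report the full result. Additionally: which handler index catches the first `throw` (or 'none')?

Answer: 16 ; first throw caught by: H1

Working:
ask @ H0 ⇒ 6
throw(1) @ H1 caught ⇒ 16
= 16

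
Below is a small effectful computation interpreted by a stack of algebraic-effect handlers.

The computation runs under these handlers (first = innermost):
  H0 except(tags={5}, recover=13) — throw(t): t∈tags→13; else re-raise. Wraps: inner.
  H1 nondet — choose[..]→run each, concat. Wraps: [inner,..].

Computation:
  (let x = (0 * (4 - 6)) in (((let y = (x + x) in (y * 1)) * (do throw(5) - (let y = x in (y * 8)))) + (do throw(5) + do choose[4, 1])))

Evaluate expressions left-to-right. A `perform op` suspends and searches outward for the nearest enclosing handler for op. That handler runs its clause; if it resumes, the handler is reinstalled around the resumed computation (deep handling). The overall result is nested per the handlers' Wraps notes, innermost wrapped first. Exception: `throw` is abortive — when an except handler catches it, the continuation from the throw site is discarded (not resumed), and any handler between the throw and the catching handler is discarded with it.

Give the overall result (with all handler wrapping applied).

Evaluation trace:
throw(5) @ H0 caught ⇒ 13
H1 returns [13]
= [13]

Answer: [13]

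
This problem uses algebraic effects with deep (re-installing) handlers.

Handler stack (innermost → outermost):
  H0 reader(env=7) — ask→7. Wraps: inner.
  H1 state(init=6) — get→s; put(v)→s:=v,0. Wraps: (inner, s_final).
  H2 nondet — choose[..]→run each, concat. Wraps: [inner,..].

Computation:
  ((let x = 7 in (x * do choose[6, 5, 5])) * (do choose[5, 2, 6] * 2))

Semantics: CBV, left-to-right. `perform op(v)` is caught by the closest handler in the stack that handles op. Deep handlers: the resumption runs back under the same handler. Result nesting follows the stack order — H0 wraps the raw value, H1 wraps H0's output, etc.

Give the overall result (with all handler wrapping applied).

Answer: [(420, 6), (168, 6), (504, 6), (350, 6), (140, 6), (420, 6), (350, 6), (140, 6), (420, 6)]

Step-by-step:
choose[6, 5, 5] @ H2
  branch[0] choose=6:
    choose[5, 2, 6] @ H2
      branch[0] choose=5:
        H0 returns 420
        H1 returns (420, 6)
        H2 returns [(420, 6)]
      branch[1] choose=2:
        H0 returns 168
        H1 returns (168, 6)
        H2 returns [(168, 6)]
      branch[2] choose=6:
        H0 returns 504
        H1 returns (504, 6)
        H2 returns [(504, 6)]
  branch[1] choose=5:
    choose[5, 2, 6] @ H2
      branch[0] choose=5:
        H0 returns 350
        H1 returns (350, 6)
        H2 returns [(350, 6)]
      branch[1] choose=2:
        H0 returns 140
        H1 returns (140, 6)
        H2 returns [(140, 6)]
      branch[2] choose=6:
        H0 returns 420
        H1 returns (420, 6)
        H2 returns [(420, 6)]
  branch[2] choose=5:
    choose[5, 2, 6] @ H2
      branch[0] choose=5:
        H0 returns 350
        H1 returns (350, 6)
        H2 returns [(350, 6)]
      branch[1] choose=2:
        H0 returns 140
        H1 returns (140, 6)
        H2 returns [(140, 6)]
      branch[2] choose=6:
        H0 returns 420
        H1 returns (420, 6)
        H2 returns [(420, 6)]
= [(420, 6), (168, 6), (504, 6), (350, 6), (140, 6), (420, 6), (350, 6), (140, 6), (420, 6)]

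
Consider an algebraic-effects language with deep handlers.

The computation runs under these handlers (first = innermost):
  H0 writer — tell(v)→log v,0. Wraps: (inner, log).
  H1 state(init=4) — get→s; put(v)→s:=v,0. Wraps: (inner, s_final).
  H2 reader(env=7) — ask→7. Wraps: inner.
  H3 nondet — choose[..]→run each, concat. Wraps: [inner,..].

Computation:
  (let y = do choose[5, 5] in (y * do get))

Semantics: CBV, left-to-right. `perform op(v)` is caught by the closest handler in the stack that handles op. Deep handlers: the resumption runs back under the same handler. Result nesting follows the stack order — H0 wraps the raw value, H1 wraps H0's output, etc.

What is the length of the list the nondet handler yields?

Step-by-step:
choose[5, 5] @ H3
  branch[0] choose=5:
    get @ H1 ⇒ 4
    H0 returns (20, ())
    H1 returns ((20, ()), 4)
    H2 returns ((20, ()), 4)
    H3 returns [((20, ()), 4)]
  branch[1] choose=5:
    get @ H1 ⇒ 4
    H0 returns (20, ())
    H1 returns ((20, ()), 4)
    H2 returns ((20, ()), 4)
    H3 returns [((20, ()), 4)]
= [((20, ()), 4), ((20, ()), 4)]

Answer: 2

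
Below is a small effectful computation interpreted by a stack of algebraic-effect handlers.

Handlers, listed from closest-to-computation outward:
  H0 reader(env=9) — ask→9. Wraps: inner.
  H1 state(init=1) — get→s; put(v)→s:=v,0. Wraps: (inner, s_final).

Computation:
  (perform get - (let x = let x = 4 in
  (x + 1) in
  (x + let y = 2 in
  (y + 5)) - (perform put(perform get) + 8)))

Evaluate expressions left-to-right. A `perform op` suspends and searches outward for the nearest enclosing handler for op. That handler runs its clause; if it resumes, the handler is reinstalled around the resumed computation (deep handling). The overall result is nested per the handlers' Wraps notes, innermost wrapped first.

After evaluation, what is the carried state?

Working:
get @ H1 ⇒ 1
get @ H1 ⇒ 1
put(1) @ H1 ⇒ s:=1
H0 returns -3
H1 returns (-3, 1)
= (-3, 1)

Answer: 1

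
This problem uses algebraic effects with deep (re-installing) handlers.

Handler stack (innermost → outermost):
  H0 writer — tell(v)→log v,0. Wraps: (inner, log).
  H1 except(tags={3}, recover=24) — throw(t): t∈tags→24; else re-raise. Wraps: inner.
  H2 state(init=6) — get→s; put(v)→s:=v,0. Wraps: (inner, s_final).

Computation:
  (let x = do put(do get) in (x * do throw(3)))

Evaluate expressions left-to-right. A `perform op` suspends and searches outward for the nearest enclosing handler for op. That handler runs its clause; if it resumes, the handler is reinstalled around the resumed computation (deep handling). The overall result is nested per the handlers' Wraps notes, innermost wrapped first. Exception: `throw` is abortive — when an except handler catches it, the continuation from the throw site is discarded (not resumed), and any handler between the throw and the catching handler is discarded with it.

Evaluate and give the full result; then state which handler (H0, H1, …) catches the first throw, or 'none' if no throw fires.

Step-by-step:
get @ H2 ⇒ 6
put(6) @ H2 ⇒ s:=6
throw(3) @ H1 caught ⇒ 24
H2 returns (24, 6)
= (24, 6)

Answer: (24, 6) ; first throw caught by: H1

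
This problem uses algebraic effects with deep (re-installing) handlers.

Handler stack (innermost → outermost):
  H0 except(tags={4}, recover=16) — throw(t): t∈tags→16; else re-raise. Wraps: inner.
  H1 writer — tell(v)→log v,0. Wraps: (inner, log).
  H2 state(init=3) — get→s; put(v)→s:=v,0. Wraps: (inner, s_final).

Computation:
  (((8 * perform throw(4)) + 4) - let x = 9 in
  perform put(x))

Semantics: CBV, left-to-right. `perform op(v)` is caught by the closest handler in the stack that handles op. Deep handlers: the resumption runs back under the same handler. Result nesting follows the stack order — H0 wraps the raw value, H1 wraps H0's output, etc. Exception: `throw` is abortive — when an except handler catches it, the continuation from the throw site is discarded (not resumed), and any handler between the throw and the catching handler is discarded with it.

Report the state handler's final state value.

Working:
throw(4) @ H0 caught ⇒ 16
H1 returns (16, ())
H2 returns ((16, ()), 3)
= ((16, ()), 3)

Answer: 3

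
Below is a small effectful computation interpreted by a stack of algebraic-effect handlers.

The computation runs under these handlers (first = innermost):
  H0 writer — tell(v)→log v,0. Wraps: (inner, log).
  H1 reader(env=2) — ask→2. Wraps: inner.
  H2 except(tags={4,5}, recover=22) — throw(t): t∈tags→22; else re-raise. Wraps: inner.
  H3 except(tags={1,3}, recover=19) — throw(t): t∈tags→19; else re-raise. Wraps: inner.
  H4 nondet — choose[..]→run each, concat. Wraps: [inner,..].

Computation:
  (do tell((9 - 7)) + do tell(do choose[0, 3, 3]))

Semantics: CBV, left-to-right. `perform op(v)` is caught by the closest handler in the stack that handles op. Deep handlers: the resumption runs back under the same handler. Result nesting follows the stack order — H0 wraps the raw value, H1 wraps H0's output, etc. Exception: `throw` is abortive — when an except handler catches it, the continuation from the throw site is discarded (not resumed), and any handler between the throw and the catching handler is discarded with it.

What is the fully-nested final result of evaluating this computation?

Evaluation trace:
tell(2) @ H0 ⇒ log+=2
choose[0, 3, 3] @ H4
  branch[0] choose=0:
    tell(0) @ H0 ⇒ log+=0
    H0 returns (0, (2, 0))
    H1 returns (0, (2, 0))
    H2 returns (0, (2, 0))
    H3 returns (0, (2, 0))
    H4 returns [(0, (2, 0))]
  branch[1] choose=3:
    tell(3) @ H0 ⇒ log+=3
    H0 returns (0, (2, 3))
    H1 returns (0, (2, 3))
    H2 returns (0, (2, 3))
    H3 returns (0, (2, 3))
    H4 returns [(0, (2, 3))]
  branch[2] choose=3:
    tell(3) @ H0 ⇒ log+=3
    H0 returns (0, (2, 3))
    H1 returns (0, (2, 3))
    H2 returns (0, (2, 3))
    H3 returns (0, (2, 3))
    H4 returns [(0, (2, 3))]
= [(0, (2, 0)), (0, (2, 3)), (0, (2, 3))]

Answer: [(0, (2, 0)), (0, (2, 3)), (0, (2, 3))]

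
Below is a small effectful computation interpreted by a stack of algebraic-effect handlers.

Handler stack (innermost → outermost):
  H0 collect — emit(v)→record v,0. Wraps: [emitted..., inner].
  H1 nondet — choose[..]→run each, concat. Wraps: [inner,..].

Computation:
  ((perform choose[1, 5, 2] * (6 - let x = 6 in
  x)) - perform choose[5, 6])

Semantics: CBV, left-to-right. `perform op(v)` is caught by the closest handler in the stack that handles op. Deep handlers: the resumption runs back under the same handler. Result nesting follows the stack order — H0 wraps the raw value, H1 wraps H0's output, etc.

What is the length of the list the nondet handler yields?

Working:
choose[1, 5, 2] @ H1
  branch[0] choose=1:
    choose[5, 6] @ H1
      branch[0] choose=5:
        H0 returns [-5]
        H1 returns [[-5]]
      branch[1] choose=6:
        H0 returns [-6]
        H1 returns [[-6]]
  branch[1] choose=5:
    choose[5, 6] @ H1
      branch[0] choose=5:
        H0 returns [-5]
        H1 returns [[-5]]
      branch[1] choose=6:
        H0 returns [-6]
        H1 returns [[-6]]
  branch[2] choose=2:
    choose[5, 6] @ H1
      branch[0] choose=5:
        H0 returns [-5]
        H1 returns [[-5]]
      branch[1] choose=6:
        H0 returns [-6]
        H1 returns [[-6]]
= [[-5], [-6], [-5], [-6], [-5], [-6]]

Answer: 6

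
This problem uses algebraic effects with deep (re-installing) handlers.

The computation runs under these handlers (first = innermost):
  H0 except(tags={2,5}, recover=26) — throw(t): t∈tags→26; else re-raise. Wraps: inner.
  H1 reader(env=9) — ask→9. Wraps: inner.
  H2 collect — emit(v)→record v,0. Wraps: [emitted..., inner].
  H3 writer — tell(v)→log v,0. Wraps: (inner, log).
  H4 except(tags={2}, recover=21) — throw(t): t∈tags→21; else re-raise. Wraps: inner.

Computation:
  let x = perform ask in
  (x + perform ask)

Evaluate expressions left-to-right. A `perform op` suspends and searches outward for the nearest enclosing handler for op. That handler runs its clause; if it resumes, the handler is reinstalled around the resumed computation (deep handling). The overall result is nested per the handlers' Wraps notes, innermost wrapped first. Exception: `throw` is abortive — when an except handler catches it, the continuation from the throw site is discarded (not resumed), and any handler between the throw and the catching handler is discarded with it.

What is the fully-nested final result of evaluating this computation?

Evaluation trace:
ask @ H1 ⇒ 9
ask @ H1 ⇒ 9
H0 returns 18
H1 returns 18
H2 returns [18]
H3 returns ([18], ())
H4 returns ([18], ())
= ([18], ())

Answer: ([18], ())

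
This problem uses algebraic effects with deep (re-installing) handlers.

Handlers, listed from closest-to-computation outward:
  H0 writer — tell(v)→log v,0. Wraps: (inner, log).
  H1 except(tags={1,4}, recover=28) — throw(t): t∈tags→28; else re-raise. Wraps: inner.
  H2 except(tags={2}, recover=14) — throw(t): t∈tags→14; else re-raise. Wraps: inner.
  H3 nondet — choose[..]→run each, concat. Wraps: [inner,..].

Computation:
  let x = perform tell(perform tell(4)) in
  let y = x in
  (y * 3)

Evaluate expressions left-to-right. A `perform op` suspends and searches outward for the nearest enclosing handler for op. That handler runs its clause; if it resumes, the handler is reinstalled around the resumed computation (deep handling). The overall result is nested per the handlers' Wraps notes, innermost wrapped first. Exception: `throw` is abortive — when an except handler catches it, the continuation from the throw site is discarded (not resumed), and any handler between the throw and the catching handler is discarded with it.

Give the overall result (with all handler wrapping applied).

Answer: [(0, (4, 0))]

Working:
tell(4) @ H0 ⇒ log+=4
tell(0) @ H0 ⇒ log+=0
H0 returns (0, (4, 0))
H1 returns (0, (4, 0))
H2 returns (0, (4, 0))
H3 returns [(0, (4, 0))]
= [(0, (4, 0))]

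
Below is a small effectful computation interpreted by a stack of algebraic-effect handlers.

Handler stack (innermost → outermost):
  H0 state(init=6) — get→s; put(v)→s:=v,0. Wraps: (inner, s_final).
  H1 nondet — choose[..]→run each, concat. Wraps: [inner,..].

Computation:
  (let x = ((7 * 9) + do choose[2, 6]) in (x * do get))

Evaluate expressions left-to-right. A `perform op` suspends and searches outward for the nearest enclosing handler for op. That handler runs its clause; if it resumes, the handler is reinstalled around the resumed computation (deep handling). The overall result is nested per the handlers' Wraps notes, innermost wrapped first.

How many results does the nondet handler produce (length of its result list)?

Answer: 2

Working:
choose[2, 6] @ H1
  branch[0] choose=2:
    get @ H0 ⇒ 6
    H0 returns (390, 6)
    H1 returns [(390, 6)]
  branch[1] choose=6:
    get @ H0 ⇒ 6
    H0 returns (414, 6)
    H1 returns [(414, 6)]
= [(390, 6), (414, 6)]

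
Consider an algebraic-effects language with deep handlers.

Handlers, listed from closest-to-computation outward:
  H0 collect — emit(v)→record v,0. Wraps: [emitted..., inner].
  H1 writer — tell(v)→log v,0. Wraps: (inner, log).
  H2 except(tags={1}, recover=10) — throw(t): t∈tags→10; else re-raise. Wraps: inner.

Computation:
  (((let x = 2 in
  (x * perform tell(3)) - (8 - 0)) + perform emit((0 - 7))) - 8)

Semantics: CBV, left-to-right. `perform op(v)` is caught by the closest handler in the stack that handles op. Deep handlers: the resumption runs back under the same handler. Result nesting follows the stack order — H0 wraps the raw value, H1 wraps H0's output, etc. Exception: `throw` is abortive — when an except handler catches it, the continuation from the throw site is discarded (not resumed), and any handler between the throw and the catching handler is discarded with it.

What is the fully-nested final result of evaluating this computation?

Answer: ([-7, -16], (3))

Evaluation trace:
tell(3) @ H1 ⇒ log+=3
emit(-7) @ H0 ⇒ out+=-7
H0 returns [-7, -16]
H1 returns ([-7, -16], (3))
H2 returns ([-7, -16], (3))
= ([-7, -16], (3))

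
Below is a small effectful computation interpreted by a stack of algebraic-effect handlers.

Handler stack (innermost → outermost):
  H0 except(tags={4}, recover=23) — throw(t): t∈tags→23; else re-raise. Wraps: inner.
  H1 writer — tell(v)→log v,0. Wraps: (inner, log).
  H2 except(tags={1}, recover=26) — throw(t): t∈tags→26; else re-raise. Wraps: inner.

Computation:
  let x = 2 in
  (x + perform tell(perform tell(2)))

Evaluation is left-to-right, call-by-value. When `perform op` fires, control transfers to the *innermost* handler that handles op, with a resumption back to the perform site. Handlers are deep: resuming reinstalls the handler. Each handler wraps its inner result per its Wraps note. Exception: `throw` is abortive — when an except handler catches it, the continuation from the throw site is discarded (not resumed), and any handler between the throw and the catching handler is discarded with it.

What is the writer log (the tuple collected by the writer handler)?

Answer: (2, 0)

Step-by-step:
tell(2) @ H1 ⇒ log+=2
tell(0) @ H1 ⇒ log+=0
H0 returns 2
H1 returns (2, (2, 0))
H2 returns (2, (2, 0))
= (2, (2, 0))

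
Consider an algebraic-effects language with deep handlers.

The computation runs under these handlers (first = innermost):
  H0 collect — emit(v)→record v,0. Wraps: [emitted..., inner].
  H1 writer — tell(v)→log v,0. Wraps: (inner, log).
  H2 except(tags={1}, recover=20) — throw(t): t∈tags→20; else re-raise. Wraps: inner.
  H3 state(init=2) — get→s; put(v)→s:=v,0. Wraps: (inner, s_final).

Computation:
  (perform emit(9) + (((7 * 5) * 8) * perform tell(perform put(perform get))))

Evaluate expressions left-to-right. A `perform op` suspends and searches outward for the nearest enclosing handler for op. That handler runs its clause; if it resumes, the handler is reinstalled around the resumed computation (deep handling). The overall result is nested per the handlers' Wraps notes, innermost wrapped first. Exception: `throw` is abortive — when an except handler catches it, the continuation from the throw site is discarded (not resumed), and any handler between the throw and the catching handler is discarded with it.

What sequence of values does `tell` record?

Answer: (0)

Step-by-step:
emit(9) @ H0 ⇒ out+=9
get @ H3 ⇒ 2
put(2) @ H3 ⇒ s:=2
tell(0) @ H1 ⇒ log+=0
H0 returns [9, 0]
H1 returns ([9, 0], (0))
H2 returns ([9, 0], (0))
H3 returns (([9, 0], (0)), 2)
= (([9, 0], (0)), 2)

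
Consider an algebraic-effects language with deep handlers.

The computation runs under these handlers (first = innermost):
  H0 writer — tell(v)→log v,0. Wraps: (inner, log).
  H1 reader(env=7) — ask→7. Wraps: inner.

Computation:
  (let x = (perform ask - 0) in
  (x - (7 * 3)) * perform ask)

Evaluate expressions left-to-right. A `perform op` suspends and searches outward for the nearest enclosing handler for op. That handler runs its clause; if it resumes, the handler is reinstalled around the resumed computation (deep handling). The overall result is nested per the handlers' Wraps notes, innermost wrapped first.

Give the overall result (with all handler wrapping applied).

Evaluation trace:
ask @ H1 ⇒ 7
ask @ H1 ⇒ 7
H0 returns (-98, ())
H1 returns (-98, ())
= (-98, ())

Answer: (-98, ())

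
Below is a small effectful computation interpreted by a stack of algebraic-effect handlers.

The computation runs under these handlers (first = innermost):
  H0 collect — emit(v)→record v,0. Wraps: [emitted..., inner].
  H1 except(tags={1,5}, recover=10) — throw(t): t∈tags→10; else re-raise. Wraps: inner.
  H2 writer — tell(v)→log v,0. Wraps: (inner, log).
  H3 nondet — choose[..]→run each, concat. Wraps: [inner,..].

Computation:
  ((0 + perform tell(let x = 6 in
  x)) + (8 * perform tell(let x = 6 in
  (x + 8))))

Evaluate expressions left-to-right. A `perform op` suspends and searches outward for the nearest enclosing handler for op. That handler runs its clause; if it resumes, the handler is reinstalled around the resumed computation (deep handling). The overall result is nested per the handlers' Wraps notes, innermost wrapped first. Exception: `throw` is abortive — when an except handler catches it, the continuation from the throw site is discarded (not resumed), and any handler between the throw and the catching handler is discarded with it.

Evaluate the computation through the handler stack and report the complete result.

Answer: [([0], (6, 14))]

Working:
tell(6) @ H2 ⇒ log+=6
tell(14) @ H2 ⇒ log+=14
H0 returns [0]
H1 returns [0]
H2 returns ([0], (6, 14))
H3 returns [([0], (6, 14))]
= [([0], (6, 14))]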